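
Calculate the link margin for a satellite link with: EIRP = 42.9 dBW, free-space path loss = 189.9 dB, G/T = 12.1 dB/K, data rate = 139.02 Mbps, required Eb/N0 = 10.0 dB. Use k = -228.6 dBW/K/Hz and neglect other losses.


C/N0 = EIRP - FSPL + G/T - k = 42.9 - 189.9 + 12.1 - (-228.6)
C/N0 = 93.7000 dB-Hz
R_b = 139.02 Mbps = 1.3902e+08 bps -> 10*log10(R_b) = 81.4308 dB-Hz
Eb/N0 = C/N0 - 10*log10(R_b) = 93.7000 - 81.4308 = 12.2692 dB
Margin = Eb/N0 - Eb/N0_req = 12.2692 - 10.0 = 2.2692 dB (link closes)

2.2692 dB


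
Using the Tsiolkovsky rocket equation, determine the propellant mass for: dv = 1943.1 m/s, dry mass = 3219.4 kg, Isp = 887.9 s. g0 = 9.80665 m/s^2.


ve = Isp * g0 = 887.9 * 9.80665 = 8707.324535 m/s
mass ratio = exp(dv/ve) = exp(1943.1/8707.324535) = 1.25001675
m_prop = m_dry * (mr - 1) = 3219.4 * (1.25001675 - 1)
m_prop = 804.9039 kg

804.9039 kg


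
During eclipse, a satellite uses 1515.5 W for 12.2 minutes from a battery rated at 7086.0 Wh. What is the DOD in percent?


E_used = P * t / 60 = 1515.5 * 12.2 / 60 = 308.1517 Wh
DOD = E_used / E_total * 100 = 308.1517 / 7086.0 * 100
DOD = 4.3487 %

4.3487 %


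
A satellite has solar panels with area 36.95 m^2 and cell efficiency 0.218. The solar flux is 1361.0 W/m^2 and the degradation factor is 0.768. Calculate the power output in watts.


P = area * eta * S * degradation
P = 36.95 * 0.218 * 1361.0 * 0.768
P = 8419.5772 W

8419.5772 W


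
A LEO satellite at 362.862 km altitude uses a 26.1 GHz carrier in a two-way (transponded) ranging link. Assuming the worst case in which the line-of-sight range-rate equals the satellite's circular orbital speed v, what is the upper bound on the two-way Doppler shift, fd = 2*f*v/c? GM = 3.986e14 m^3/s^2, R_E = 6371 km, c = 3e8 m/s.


r = 6.733862e+06 m
v = sqrt(mu/r) = 7693.7229 m/s (worst-case radial velocity)
f = 26.1 GHz = 2.61e+10 Hz
fd = 2*f*v/c = 2*2.61e+10*7693.7229/3.0e+08
fd = 1.3387078e+06 Hz

1.3387e+06 Hz


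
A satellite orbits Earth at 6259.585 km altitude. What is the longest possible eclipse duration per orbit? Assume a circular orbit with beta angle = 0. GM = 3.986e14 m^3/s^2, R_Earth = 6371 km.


r = 12630.5850 km
T = 235.4481 min
Eclipse fraction = arcsin(R_E/r)/pi = arcsin(6371.0000/12630.5850)/pi
= arcsin(0.5044105)/pi = 0.1682902
Eclipse duration = 0.1682902 * 235.4481 = 39.6236 min

39.6236 minutes


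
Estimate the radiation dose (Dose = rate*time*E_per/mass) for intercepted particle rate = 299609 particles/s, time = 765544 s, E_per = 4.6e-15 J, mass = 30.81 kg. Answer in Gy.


Total energy deposited = rate * time * E_per
  = 299609 * 765544 * 4.6e-15 = 0.001055074 J
Dose = E_total / mass = 0.001055074 / 30.81
Dose = 3.4244525e-05 Gy

3.4245e-05 Gy


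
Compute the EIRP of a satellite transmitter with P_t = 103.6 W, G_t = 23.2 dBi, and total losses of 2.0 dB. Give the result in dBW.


Pt = 103.6 W = 20.1536 dBW
EIRP = Pt_dBW + Gt - losses = 20.1536 + 23.2 - 2.0 = 41.3536 dBW

41.3536 dBW


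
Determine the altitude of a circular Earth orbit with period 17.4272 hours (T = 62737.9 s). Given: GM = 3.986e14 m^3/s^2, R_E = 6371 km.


T = 62737.9 s
r = (mu*T^2/(4*pi^2))^(1/3) = (3.986e14 * 62737.9^2 / (4*pi^2))^(1/3)
r = 3.4125512e+07 m = 34125.5116 km
alt = r - R_E = 34125.5116 - 6371 = 27754.5116 km

27754.5116 km


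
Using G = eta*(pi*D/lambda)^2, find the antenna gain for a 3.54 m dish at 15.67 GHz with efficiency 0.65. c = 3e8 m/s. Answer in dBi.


lambda = c/f = 3e8 / 1.567e+10 = 0.01914486 m
G = eta*(pi*D/lambda)^2 = 0.65*(pi*3.54/0.01914486)^2
G = 219338.6214 (linear)
G = 10*log10(219338.6214) = 53.4112 dBi

53.4112 dBi


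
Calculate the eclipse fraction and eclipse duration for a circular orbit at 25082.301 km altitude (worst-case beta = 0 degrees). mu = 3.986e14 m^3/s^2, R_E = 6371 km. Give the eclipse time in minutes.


r = 31453.3010 km
T = 925.2505 min
Eclipse fraction = arcsin(R_E/r)/pi = arcsin(6371.0000/31453.3010)/pi
= arcsin(0.2025543)/pi = 0.06492425
Eclipse duration = 0.06492425 * 925.2505 = 60.0712 min

60.0712 minutes


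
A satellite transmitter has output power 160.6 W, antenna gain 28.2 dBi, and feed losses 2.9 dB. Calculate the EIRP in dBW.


Pt = 160.6 W = 22.0575 dBW
EIRP = Pt_dBW + Gt - losses = 22.0575 + 28.2 - 2.9 = 47.3575 dBW

47.3575 dBW


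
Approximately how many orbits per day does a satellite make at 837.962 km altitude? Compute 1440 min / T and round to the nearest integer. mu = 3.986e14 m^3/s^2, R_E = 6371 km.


r = 7.208962e+06 m
T = 2*pi*sqrt(r^3/mu) = 6091.4450 s = 101.5241 min
revs/day = 1440 / 101.5241 = 14.1838
Rounded: 14 revolutions per day

14 revolutions per day


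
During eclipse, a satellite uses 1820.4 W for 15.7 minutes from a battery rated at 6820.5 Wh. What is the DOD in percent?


E_used = P * t / 60 = 1820.4 * 15.7 / 60 = 476.3380 Wh
DOD = E_used / E_total * 100 = 476.3380 / 6820.5 * 100
DOD = 6.9839 %

6.9839 %


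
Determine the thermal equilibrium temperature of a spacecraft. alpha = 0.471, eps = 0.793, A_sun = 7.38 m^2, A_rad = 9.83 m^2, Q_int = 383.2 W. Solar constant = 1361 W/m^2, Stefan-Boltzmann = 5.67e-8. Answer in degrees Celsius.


Numerator = alpha*S*A_sun + Q_int = 0.471*1361*7.38 + 383.2 = 5114.0088 W
Denominator = eps*sigma*A_rad = 0.793*5.67e-8*9.83 = 4.4198727e-07 W/K^4
T^4 = 1.1570489e+10 K^4
T = 327.9729 K = 54.8229 C

54.8229 degrees Celsius


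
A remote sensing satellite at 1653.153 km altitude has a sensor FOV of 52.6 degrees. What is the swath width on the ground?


FOV = 52.6 deg = 0.9180432 rad
swath = 2 * alt * tan(FOV/2) = 2 * 1653.153 * tan(0.4590216)
swath = 2 * 1653.153 * 0.4942308
swath = 1634.0782 km

1634.0782 km


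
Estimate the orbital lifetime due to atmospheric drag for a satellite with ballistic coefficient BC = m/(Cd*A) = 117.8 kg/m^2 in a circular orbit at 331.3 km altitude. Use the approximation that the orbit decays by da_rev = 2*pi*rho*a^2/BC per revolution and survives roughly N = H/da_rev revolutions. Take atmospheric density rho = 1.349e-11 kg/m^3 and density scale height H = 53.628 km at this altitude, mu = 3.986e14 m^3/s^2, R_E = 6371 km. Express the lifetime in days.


a = R_E + alt = 6702.3000 km = 6.7023e+06 m
da_rev = 2*pi*rho*a^2/BC = 2*pi*1.349e-11*(6.7023e+06)^2/117.8 = 32.321704 m per revolution
N = H/da_rev = 53628.0000 m / 32.321704 m = 1659.1947 revolutions
P = 2*pi*sqrt(a^3/mu) = 5460.6836 s
lifetime = N*P = 1659.1947 * 5460.6836 = 9.0603372e+06 s = 104.8650 days

104.8650 days


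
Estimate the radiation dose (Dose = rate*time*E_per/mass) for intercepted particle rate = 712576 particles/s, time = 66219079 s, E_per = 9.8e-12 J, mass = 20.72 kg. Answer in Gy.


Total energy deposited = rate * time * E_per
  = 712576 * 66219079 * 9.8e-12 = 462.4240 J
Dose = E_total / mass = 462.4240 / 20.72
Dose = 22.3178 Gy

22.3178 Gy


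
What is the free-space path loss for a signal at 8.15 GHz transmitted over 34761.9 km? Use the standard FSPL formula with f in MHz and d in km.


f = 8.15 GHz = 8150.0000 MHz
d = 34761.9 km
FSPL = 32.44 + 20*log10(8150.0000) + 20*log10(34761.9)
FSPL = 32.44 + 78.2232 + 90.8221
FSPL = 201.4852 dB

201.4852 dB


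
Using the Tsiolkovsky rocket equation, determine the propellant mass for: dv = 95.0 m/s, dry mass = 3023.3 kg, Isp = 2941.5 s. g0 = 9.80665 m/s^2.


ve = Isp * g0 = 2941.5 * 9.80665 = 28846.260975 m/s
mass ratio = exp(dv/ve) = exp(95.0/28846.260975) = 1.00329875
m_prop = m_dry * (mr - 1) = 3023.3 * (1.00329875 - 1)
m_prop = 9.9731 kg

9.9731 kg


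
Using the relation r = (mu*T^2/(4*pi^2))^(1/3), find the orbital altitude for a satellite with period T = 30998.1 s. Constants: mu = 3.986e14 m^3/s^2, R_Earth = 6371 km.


T = 30998.1 s
r = (mu*T^2/(4*pi^2))^(1/3) = (3.986e14 * 30998.1^2 / (4*pi^2))^(1/3)
r = 2.1327956e+07 m = 21327.9560 km
alt = r - R_E = 21327.9560 - 6371 = 14956.9560 km

14956.9560 km


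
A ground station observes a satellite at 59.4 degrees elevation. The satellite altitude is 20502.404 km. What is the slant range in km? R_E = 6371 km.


h = 20502.404 km, el = 59.4 deg
d = -R_E*sin(el) + sqrt((R_E*sin(el))^2 + 2*R_E*h + h^2)
d = -6371.0000*sin(1.0367) + sqrt((6371.0000*0.860742)^2 + 2*6371.0000*20502.404 + 20502.404^2)
d = 21193.2087 km

21193.2087 km


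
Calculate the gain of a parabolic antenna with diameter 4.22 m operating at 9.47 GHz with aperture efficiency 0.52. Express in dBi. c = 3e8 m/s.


lambda = c/f = 3e8 / 9.47e+09 = 0.03167899 m
G = eta*(pi*D/lambda)^2 = 0.52*(pi*4.22/0.03167899)^2
G = 91072.1186 (linear)
G = 10*log10(91072.1186) = 49.5939 dBi

49.5939 dBi


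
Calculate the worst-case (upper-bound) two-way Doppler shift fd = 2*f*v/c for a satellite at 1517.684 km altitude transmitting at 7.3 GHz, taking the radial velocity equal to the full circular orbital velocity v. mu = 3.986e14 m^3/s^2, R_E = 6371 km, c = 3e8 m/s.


r = 7.888684e+06 m
v = sqrt(mu/r) = 7108.3101 m/s (worst-case radial velocity)
f = 7.3 GHz = 7.3e+09 Hz
fd = 2*f*v/c = 2*7.3e+09*7108.3101/3.0e+08
fd = 345937.7595 Hz

345937.7595 Hz


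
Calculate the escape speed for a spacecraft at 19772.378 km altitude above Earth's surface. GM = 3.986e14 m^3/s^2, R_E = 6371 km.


r = 6371.0 + 19772.378 = 26143.3780 km = 2.6143378e+07 m
v_esc = sqrt(2*mu/r) = sqrt(2*3.986e14 / 2.6143378e+07)
v_esc = 5522.0813 m/s = 5.5221 km/s

5.5221 km/s


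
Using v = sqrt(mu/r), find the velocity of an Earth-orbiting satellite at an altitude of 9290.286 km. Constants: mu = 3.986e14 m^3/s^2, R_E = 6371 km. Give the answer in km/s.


r = R_E + alt = 6371.0 + 9290.286 = 15661.2860 km = 1.5661286e+07 m
v = sqrt(mu/r) = sqrt(3.986e14 / 1.5661286e+07) = 5044.9276 m/s = 5.0449 km/s

5.0449 km/s


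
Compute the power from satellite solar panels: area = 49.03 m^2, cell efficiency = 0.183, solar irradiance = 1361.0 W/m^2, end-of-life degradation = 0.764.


P = area * eta * S * degradation
P = 49.03 * 0.183 * 1361.0 * 0.764
P = 9329.6310 W

9329.6310 W


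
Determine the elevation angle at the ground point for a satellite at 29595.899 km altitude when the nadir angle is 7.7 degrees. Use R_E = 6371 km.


r = R_E + alt = 35966.8990 km
Law of sines in the satellite / Earth-center / ground-point triangle:
  sin(nadir)/R_E = sin(90 + el)/r  =>  cos(el) = (r/R_E)*sin(nadir)
cos(el) = (35966.8990 / 6371.0000) * sin(7.7 deg) = 0.7564068
el = arccos(0.7564068) = 40.8516 deg
(Earth-central angle = 90 - nadir - el = 41.4484 deg)

40.8516 degrees


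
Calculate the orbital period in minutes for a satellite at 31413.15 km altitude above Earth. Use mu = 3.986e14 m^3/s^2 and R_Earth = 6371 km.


r = 37784.1500 km = 3.778415e+07 m
T = 2*pi*sqrt(r^3/mu) = 2*pi*sqrt(5.3942239e+22 / 3.986e14)
T = 73092.9864 s = 1218.2164 min

1218.2164 minutes


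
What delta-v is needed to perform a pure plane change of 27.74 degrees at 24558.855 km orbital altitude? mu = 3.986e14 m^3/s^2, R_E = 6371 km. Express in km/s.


r = 30929.8550 km = 3.0929855e+07 m
V = sqrt(mu/r) = 3589.8781 m/s
di = 27.74 deg = 0.4841543 rad
dV = 2*V*sin(di/2) = 2*3589.8781*sin(0.2420772)
dV = 1721.1293 m/s = 1.7211 km/s

1.7211 km/s


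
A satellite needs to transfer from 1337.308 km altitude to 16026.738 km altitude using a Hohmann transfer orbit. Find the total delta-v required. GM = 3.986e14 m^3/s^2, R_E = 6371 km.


r1 = 7708.3080 km = 7.708308e+06 m
r2 = 22397.7380 km = 2.2397738e+07 m
dv1 = sqrt(mu/r1)*(sqrt(2*r2/(r1+r2)) - 1) = 1580.6133 m/s
dv2 = sqrt(mu/r2)*(1 - sqrt(2*r1/(r1+r2))) = 1199.7834 m/s
total dv = |dv1| + |dv2| = 1580.6133 + 1199.7834 = 2780.3967 m/s = 2.7804 km/s

2.7804 km/s


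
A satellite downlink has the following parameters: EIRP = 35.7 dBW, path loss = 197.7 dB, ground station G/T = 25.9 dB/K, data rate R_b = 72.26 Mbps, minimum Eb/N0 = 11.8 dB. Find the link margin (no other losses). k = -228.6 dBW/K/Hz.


C/N0 = EIRP - FSPL + G/T - k = 35.7 - 197.7 + 25.9 - (-228.6)
C/N0 = 92.5000 dB-Hz
R_b = 72.26 Mbps = 7.226e+07 bps -> 10*log10(R_b) = 78.5890 dB-Hz
Eb/N0 = C/N0 - 10*log10(R_b) = 92.5000 - 78.5890 = 13.9110 dB
Margin = Eb/N0 - Eb/N0_req = 13.9110 - 11.8 = 2.1110 dB (link closes)

2.1110 dB


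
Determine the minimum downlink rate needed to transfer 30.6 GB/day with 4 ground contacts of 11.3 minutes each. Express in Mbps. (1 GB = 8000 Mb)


total contact time = 4 * 11.3 * 60 = 2712.0000 s
data = 30.6 GB = 244800.0000 Mb
rate = 244800.0000 / 2712.0000 = 90.2655 Mbps

90.2655 Mbps


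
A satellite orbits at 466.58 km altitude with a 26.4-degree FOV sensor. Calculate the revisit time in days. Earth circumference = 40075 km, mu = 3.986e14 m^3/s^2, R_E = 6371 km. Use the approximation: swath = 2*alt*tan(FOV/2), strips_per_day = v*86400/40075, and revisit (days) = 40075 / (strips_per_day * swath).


swath = 2*466.58*tan(0.2303835) = 218.8707 km
v = sqrt(mu/r) = 7635.1476 m/s = 7.6351 km/s
strips/day = v*86400/40075 = 7.6351*86400/40075 = 16.4611
coverage/day = strips * swath = 16.4611 * 218.8707 = 3602.8425 km
revisit = 40075 / 3602.8425 = 11.1232 days

11.1232 days


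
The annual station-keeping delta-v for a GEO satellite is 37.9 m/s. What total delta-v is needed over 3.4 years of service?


dV = rate * years = 37.9 * 3.4
dV = 128.8600 m/s

128.8600 m/s


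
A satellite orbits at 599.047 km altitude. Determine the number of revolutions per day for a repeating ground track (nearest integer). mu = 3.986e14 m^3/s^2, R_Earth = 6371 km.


r = 6.970047e+06 m
T = 2*pi*sqrt(r^3/mu) = 5791.1496 s = 96.5192 min
revs/day = 1440 / 96.5192 = 14.9193
Rounded: 15 revolutions per day

15 revolutions per day


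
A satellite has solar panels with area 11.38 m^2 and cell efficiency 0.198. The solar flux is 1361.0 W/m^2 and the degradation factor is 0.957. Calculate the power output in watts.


P = area * eta * S * degradation
P = 11.38 * 0.198 * 1361.0 * 0.957
P = 2934.7933 W

2934.7933 W


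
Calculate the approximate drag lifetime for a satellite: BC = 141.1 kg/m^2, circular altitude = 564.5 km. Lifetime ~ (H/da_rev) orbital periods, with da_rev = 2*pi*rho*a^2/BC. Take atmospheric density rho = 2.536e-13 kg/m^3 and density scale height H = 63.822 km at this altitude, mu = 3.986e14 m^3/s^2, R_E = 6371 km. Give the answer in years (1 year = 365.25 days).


a = R_E + alt = 6935.5000 km = 6.9355e+06 m
da_rev = 2*pi*rho*a^2/BC = 2*pi*2.536e-13*(6.9355e+06)^2/141.1 = 0.543197367 m per revolution
N = H/da_rev = 63822.0000 m / 0.543197367 m = 117493.2058 revolutions
P = 2*pi*sqrt(a^3/mu) = 5748.1473 s
lifetime = N*P = 117493.2058 * 5748.1473 = 6.7536825e+08 s = 7816.7621 days
years = 7816.7621 / 365.25 = 21.4011 years

21.4011 years


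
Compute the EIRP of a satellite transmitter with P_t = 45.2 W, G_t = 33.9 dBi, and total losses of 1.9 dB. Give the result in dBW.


Pt = 45.2 W = 16.5514 dBW
EIRP = Pt_dBW + Gt - losses = 16.5514 + 33.9 - 1.9 = 48.5514 dBW

48.5514 dBW


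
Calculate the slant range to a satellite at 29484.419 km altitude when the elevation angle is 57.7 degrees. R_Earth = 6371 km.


h = 29484.419 km, el = 57.7 deg
d = -R_E*sin(el) + sqrt((R_E*sin(el))^2 + 2*R_E*h + h^2)
d = -6371.0000*sin(1.0071) + sqrt((6371.0000*0.8452618)^2 + 2*6371.0000*29484.419 + 29484.419^2)
d = 30308.2734 km

30308.2734 km


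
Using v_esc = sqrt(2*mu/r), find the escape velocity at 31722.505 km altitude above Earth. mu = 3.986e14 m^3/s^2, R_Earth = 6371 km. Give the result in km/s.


r = 6371.0 + 31722.505 = 38093.5050 km = 3.8093505e+07 m
v_esc = sqrt(2*mu/r) = sqrt(2*3.986e14 / 3.8093505e+07)
v_esc = 4574.6532 m/s = 4.5747 km/s

4.5747 km/s


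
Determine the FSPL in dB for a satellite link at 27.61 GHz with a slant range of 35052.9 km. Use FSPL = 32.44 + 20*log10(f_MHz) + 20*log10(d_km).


f = 27.61 GHz = 27610.0000 MHz
d = 35052.9 km
FSPL = 32.44 + 20*log10(27610.0000) + 20*log10(35052.9)
FSPL = 32.44 + 88.8213 + 90.8945
FSPL = 212.1558 dB

212.1558 dB


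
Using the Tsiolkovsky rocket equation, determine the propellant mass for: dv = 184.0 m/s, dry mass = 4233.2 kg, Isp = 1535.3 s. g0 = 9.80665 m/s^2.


ve = Isp * g0 = 1535.3 * 9.80665 = 15056.149745 m/s
mass ratio = exp(dv/ve) = exp(184.0/15056.149745) = 1.01229590
m_prop = m_dry * (mr - 1) = 4233.2 * (1.01229590 - 1)
m_prop = 52.0510 kg

52.0510 kg


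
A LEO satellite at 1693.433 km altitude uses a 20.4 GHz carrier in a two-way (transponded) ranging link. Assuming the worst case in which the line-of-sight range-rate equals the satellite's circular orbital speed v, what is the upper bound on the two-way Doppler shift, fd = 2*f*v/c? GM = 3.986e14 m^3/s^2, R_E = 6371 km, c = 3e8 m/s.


r = 8.064433e+06 m
v = sqrt(mu/r) = 7030.4274 m/s (worst-case radial velocity)
f = 20.4 GHz = 2.04e+10 Hz
fd = 2*f*v/c = 2*2.04e+10*7030.4274/3.0e+08
fd = 956138.1270 Hz

956138.1270 Hz


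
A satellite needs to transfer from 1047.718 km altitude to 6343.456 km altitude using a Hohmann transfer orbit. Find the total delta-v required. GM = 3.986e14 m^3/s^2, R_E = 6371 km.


r1 = 7418.7180 km = 7.418718e+06 m
r2 = 12714.4560 km = 1.2714456e+07 m
dv1 = sqrt(mu/r1)*(sqrt(2*r2/(r1+r2)) - 1) = 907.8099 m/s
dv2 = sqrt(mu/r2)*(1 - sqrt(2*r1/(r1+r2))) = 792.4635 m/s
total dv = |dv1| + |dv2| = 907.8099 + 792.4635 = 1700.2735 m/s = 1.7003 km/s

1.7003 km/s


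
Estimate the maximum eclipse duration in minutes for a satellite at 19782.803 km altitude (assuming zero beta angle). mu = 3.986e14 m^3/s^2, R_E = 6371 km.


r = 26153.8030 km
T = 701.5558 min
Eclipse fraction = arcsin(R_E/r)/pi = arcsin(6371.0000/26153.8030)/pi
= arcsin(0.2435975)/pi = 0.07832757
Eclipse duration = 0.07832757 * 701.5558 = 54.9512 min

54.9512 minutes


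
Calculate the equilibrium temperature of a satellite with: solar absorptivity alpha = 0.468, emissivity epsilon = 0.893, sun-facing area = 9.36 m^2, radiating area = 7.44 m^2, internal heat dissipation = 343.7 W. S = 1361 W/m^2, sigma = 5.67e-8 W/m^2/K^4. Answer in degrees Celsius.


Numerator = alpha*S*A_sun + Q_int = 0.468*1361*9.36 + 343.7 = 6305.5333 W
Denominator = eps*sigma*A_rad = 0.893*5.67e-8*7.44 = 3.7671026e-07 W/K^4
T^4 = 1.6738416e+10 K^4
T = 359.6902 K = 86.5402 C

86.5402 degrees Celsius


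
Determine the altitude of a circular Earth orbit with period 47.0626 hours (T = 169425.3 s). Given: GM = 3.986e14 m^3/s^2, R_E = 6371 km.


T = 169425.3 s
r = (mu*T^2/(4*pi^2))^(1/3) = (3.986e14 * 169425.3^2 / (4*pi^2))^(1/3)
r = 6.6177653e+07 m = 66177.6531 km
alt = r - R_E = 66177.6531 - 6371 = 59806.6531 km

59806.6531 km


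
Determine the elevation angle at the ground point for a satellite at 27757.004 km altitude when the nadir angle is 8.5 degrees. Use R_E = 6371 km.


r = R_E + alt = 34128.0040 km
Law of sines in the satellite / Earth-center / ground-point triangle:
  sin(nadir)/R_E = sin(90 + el)/r  =>  cos(el) = (r/R_E)*sin(nadir)
cos(el) = (34128.0040 / 6371.0000) * sin(8.5 deg) = 0.7917815
el = arccos(0.7917815) = 37.6477 deg
(Earth-central angle = 90 - nadir - el = 43.8523 deg)

37.6477 degrees


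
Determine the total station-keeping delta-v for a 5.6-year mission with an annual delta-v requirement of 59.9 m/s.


dV = rate * years = 59.9 * 5.6
dV = 335.4400 m/s

335.4400 m/s


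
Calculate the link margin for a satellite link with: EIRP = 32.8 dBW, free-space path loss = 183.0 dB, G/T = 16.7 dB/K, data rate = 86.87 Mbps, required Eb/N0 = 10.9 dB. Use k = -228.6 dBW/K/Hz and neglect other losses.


C/N0 = EIRP - FSPL + G/T - k = 32.8 - 183.0 + 16.7 - (-228.6)
C/N0 = 95.1000 dB-Hz
R_b = 86.87 Mbps = 8.687e+07 bps -> 10*log10(R_b) = 79.3887 dB-Hz
Eb/N0 = C/N0 - 10*log10(R_b) = 95.1000 - 79.3887 = 15.7113 dB
Margin = Eb/N0 - Eb/N0_req = 15.7113 - 10.9 = 4.8113 dB (link closes)

4.8113 dB


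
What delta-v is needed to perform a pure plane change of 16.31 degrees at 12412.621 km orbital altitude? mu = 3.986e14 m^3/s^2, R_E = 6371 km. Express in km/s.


r = 18783.6210 km = 1.8783621e+07 m
V = sqrt(mu/r) = 4606.5839 m/s
di = 16.31 deg = 0.2846632 rad
dV = 2*V*sin(di/2) = 2*4606.5839*sin(0.1423316)
dV = 1306.9019 m/s = 1.3069 km/s

1.3069 km/s


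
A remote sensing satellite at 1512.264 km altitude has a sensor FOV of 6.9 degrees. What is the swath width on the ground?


FOV = 6.9 deg = 0.1204277 rad
swath = 2 * alt * tan(FOV/2) = 2 * 1512.264 * tan(0.06021386)
swath = 2 * 1512.264 * 0.06028674
swath = 182.3389 km

182.3389 km


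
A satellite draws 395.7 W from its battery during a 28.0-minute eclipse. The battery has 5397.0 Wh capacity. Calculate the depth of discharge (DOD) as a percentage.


E_used = P * t / 60 = 395.7 * 28.0 / 60 = 184.6600 Wh
DOD = E_used / E_total * 100 = 184.6600 / 5397.0 * 100
DOD = 3.4215 %

3.4215 %


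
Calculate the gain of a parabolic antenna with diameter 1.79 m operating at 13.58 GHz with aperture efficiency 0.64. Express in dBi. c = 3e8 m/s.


lambda = c/f = 3e8 / 1.358e+10 = 0.02209131 m
G = eta*(pi*D/lambda)^2 = 0.64*(pi*1.79/0.02209131)^2
G = 41470.8381 (linear)
G = 10*log10(41470.8381) = 46.1774 dBi

46.1774 dBi


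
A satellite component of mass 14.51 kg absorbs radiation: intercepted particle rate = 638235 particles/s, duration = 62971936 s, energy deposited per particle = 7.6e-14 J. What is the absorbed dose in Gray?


Total energy deposited = rate * time * E_per
  = 638235 * 62971936 * 7.6e-14 = 3.0545 J
Dose = E_total / mass = 3.0545 / 14.51
Dose = 0.2105105 Gy

0.2105 Gy


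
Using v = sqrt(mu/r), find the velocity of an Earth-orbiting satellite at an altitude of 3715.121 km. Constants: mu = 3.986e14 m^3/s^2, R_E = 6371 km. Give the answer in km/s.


r = R_E + alt = 6371.0 + 3715.121 = 10086.1210 km = 1.0086121e+07 m
v = sqrt(mu/r) = sqrt(3.986e14 / 1.0086121e+07) = 6286.4658 m/s = 6.2865 km/s

6.2865 km/s


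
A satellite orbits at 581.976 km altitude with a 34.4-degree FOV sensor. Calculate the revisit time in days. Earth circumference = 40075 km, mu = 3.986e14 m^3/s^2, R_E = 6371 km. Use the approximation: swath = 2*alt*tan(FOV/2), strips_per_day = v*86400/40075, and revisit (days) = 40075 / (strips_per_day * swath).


swath = 2*581.976*tan(0.3001966) = 360.3033 km
v = sqrt(mu/r) = 7571.5236 m/s = 7.5715 km/s
strips/day = v*86400/40075 = 7.5715*86400/40075 = 16.3239
coverage/day = strips * swath = 16.3239 * 360.3033 = 5881.5497 km
revisit = 40075 / 5881.5497 = 6.8137 days

6.8137 days


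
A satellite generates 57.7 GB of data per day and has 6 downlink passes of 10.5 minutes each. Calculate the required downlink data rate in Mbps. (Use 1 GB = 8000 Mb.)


total contact time = 6 * 10.5 * 60 = 3780.0000 s
data = 57.7 GB = 461600.0000 Mb
rate = 461600.0000 / 3780.0000 = 122.1164 Mbps

122.1164 Mbps


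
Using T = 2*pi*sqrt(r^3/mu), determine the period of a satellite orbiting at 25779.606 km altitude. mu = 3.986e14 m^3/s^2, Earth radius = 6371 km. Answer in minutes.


r = 32150.6060 km = 3.2150606e+07 m
T = 2*pi*sqrt(r^3/mu) = 2*pi*sqrt(3.3232843e+22 / 3.986e14)
T = 57371.3364 s = 956.1889 min

956.1889 minutes


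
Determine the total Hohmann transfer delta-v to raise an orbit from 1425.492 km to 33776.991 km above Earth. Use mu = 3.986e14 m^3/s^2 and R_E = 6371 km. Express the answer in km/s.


r1 = 7796.4920 km = 7.796492e+06 m
r2 = 40147.9910 km = 4.0147991e+07 m
dv1 = sqrt(mu/r1)*(sqrt(2*r2/(r1+r2)) - 1) = 2103.0856 m/s
dv2 = sqrt(mu/r2)*(1 - sqrt(2*r1/(r1+r2))) = 1353.9817 m/s
total dv = |dv1| + |dv2| = 2103.0856 + 1353.9817 = 3457.0674 m/s = 3.4571 km/s

3.4571 km/s


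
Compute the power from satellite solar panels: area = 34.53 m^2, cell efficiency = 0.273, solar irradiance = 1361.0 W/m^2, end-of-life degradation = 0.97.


P = area * eta * S * degradation
P = 34.53 * 0.273 * 1361.0 * 0.97
P = 12444.8333 W

12444.8333 W


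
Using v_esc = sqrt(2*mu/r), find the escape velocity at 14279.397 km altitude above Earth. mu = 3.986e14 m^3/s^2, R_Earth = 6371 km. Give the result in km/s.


r = 6371.0 + 14279.397 = 20650.3970 km = 2.0650397e+07 m
v_esc = sqrt(2*mu/r) = sqrt(2*3.986e14 / 2.0650397e+07)
v_esc = 6213.2588 m/s = 6.2133 km/s

6.2133 km/s


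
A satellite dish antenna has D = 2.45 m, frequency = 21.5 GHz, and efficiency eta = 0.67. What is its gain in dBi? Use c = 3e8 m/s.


lambda = c/f = 3e8 / 2.15e+10 = 0.01395349 m
G = eta*(pi*D/lambda)^2 = 0.67*(pi*2.45/0.01395349)^2
G = 203864.2751 (linear)
G = 10*log10(203864.2751) = 53.0934 dBi

53.0934 dBi


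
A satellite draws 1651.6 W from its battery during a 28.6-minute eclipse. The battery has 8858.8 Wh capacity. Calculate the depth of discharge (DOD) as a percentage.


E_used = P * t / 60 = 1651.6 * 28.6 / 60 = 787.2627 Wh
DOD = E_used / E_total * 100 = 787.2627 / 8858.8 * 100
DOD = 8.8868 %

8.8868 %


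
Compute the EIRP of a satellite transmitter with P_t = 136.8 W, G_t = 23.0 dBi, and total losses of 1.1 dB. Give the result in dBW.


Pt = 136.8 W = 21.3609 dBW
EIRP = Pt_dBW + Gt - losses = 21.3609 + 23.0 - 1.1 = 43.2609 dBW

43.2609 dBW


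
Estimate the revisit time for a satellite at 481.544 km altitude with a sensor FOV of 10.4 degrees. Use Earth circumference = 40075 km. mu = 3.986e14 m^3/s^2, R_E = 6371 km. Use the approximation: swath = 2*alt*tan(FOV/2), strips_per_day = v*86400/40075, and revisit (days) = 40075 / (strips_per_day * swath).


swath = 2*481.544*tan(0.09075712) = 87.6479 km
v = sqrt(mu/r) = 7626.8065 m/s = 7.6268 km/s
strips/day = v*86400/40075 = 7.6268*86400/40075 = 16.4431
coverage/day = strips * swath = 16.4431 * 87.6479 = 1441.2003 km
revisit = 40075 / 1441.2003 = 27.8067 days

27.8067 days


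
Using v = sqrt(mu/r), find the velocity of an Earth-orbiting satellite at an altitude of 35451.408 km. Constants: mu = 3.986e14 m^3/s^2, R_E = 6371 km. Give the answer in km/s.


r = R_E + alt = 6371.0 + 35451.408 = 41822.4080 km = 4.1822408e+07 m
v = sqrt(mu/r) = sqrt(3.986e14 / 4.1822408e+07) = 3087.1955 m/s = 3.0872 km/s

3.0872 km/s


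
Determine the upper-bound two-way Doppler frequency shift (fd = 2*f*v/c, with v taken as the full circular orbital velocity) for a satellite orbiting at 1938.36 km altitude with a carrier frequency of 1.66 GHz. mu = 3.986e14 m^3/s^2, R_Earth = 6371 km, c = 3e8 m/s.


r = 8.30936e+06 m
v = sqrt(mu/r) = 6926.0378 m/s (worst-case radial velocity)
f = 1.66 GHz = 1.66e+09 Hz
fd = 2*f*v/c = 2*1.66e+09*6926.0378/3.0e+08
fd = 76648.1520 Hz

76648.1520 Hz


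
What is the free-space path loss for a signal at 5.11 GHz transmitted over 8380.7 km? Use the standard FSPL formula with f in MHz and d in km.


f = 5.11 GHz = 5110.0000 MHz
d = 8380.7 km
FSPL = 32.44 + 20*log10(5110.0000) + 20*log10(8380.7)
FSPL = 32.44 + 74.1684 + 78.4656
FSPL = 185.0740 dB

185.0740 dB


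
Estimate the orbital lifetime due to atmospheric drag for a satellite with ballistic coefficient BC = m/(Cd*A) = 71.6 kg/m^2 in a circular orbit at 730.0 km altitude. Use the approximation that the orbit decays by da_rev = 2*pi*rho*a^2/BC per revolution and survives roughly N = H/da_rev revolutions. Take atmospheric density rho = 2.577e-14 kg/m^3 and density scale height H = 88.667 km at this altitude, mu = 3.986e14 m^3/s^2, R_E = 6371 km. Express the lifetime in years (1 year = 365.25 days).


a = R_E + alt = 7101.0000 km = 7.101e+06 m
da_rev = 2*pi*rho*a^2/BC = 2*pi*2.577e-14*(7.101e+06)^2/71.6 = 0.114030306 m per revolution
N = H/da_rev = 88667.0000 m / 0.114030306 m = 777573.9896 revolutions
P = 2*pi*sqrt(a^3/mu) = 5955.1196 s
lifetime = N*P = 777573.9896 * 5955.1196 = 4.6305461e+09 s = 53594.2839 days
years = 53594.2839 / 365.25 = 146.7332 years

146.7332 years


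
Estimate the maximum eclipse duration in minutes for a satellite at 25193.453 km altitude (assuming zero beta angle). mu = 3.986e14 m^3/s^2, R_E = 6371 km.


r = 31564.4530 km
T = 930.1594 min
Eclipse fraction = arcsin(R_E/r)/pi = arcsin(6371.0000/31564.4530)/pi
= arcsin(0.201841)/pi = 0.06469242
Eclipse duration = 0.06469242 * 930.1594 = 60.1743 min

60.1743 minutes


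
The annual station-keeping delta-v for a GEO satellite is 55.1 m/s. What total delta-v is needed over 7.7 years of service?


dV = rate * years = 55.1 * 7.7
dV = 424.2700 m/s

424.2700 m/s


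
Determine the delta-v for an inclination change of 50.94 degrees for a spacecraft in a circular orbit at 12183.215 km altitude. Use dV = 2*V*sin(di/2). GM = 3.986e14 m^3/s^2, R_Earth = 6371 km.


r = 18554.2150 km = 1.8554215e+07 m
V = sqrt(mu/r) = 4634.9746 m/s
di = 50.94 deg = 0.8890707 rad
dV = 2*V*sin(di/2) = 2*4634.9746*sin(0.4445354)
dV = 3986.4345 m/s = 3.9864 km/s

3.9864 km/s


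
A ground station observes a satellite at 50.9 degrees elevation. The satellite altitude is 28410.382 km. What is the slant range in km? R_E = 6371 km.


h = 28410.382 km, el = 50.9 deg
d = -R_E*sin(el) + sqrt((R_E*sin(el))^2 + 2*R_E*h + h^2)
d = -6371.0000*sin(0.8883726) + sqrt((6371.0000*0.7760464)^2 + 2*6371.0000*28410.382 + 28410.382^2)
d = 29604.3239 km

29604.3239 km


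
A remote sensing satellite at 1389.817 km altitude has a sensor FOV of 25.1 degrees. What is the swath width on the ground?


FOV = 25.1 deg = 0.4380776 rad
swath = 2 * alt * tan(FOV/2) = 2 * 1389.817 * tan(0.2190388)
swath = 2 * 1389.817 * 0.2226104
swath = 618.7754 km

618.7754 km


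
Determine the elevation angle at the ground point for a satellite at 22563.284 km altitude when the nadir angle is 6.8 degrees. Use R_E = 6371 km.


r = R_E + alt = 28934.2840 km
Law of sines in the satellite / Earth-center / ground-point triangle:
  sin(nadir)/R_E = sin(90 + el)/r  =>  cos(el) = (r/R_E)*sin(nadir)
cos(el) = (28934.2840 / 6371.0000) * sin(6.8 deg) = 0.5377388
el = arccos(0.5377388) = 57.4702 deg
(Earth-central angle = 90 - nadir - el = 25.7298 deg)

57.4702 degrees


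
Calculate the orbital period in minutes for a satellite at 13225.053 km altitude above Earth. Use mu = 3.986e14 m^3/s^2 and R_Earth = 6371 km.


r = 19596.0530 km = 1.9596053e+07 m
T = 2*pi*sqrt(r^3/mu) = 2*pi*sqrt(7.5249881e+21 / 3.986e14)
T = 27300.0932 s = 455.0016 min

455.0016 minutes


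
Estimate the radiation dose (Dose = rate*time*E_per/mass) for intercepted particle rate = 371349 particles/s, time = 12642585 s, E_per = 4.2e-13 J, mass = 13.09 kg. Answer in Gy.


Total energy deposited = rate * time * E_per
  = 371349 * 12642585 * 4.2e-13 = 1.9718 J
Dose = E_total / mass = 1.9718 / 13.09
Dose = 0.1506357 Gy

0.1506 Gy


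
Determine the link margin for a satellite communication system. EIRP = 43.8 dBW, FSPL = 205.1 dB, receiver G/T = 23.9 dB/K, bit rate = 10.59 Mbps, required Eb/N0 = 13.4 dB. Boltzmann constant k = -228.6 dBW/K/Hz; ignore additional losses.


C/N0 = EIRP - FSPL + G/T - k = 43.8 - 205.1 + 23.9 - (-228.6)
C/N0 = 91.2000 dB-Hz
R_b = 10.59 Mbps = 1.059e+07 bps -> 10*log10(R_b) = 70.2490 dB-Hz
Eb/N0 = C/N0 - 10*log10(R_b) = 91.2000 - 70.2490 = 20.9510 dB
Margin = Eb/N0 - Eb/N0_req = 20.9510 - 13.4 = 7.5510 dB (link closes)

7.5510 dB


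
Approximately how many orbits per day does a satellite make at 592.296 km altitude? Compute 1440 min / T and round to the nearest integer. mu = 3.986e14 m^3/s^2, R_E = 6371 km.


r = 6.963296e+06 m
T = 2*pi*sqrt(r^3/mu) = 5782.7379 s = 96.3790 min
revs/day = 1440 / 96.3790 = 14.9410
Rounded: 15 revolutions per day

15 revolutions per day


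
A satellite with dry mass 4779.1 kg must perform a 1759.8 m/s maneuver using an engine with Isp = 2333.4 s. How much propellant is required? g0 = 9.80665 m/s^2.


ve = Isp * g0 = 2333.4 * 9.80665 = 22882.837110 m/s
mass ratio = exp(dv/ve) = exp(1759.8/22882.837110) = 1.07993926
m_prop = m_dry * (mr - 1) = 4779.1 * (1.07993926 - 1)
m_prop = 382.0377 kg

382.0377 kg


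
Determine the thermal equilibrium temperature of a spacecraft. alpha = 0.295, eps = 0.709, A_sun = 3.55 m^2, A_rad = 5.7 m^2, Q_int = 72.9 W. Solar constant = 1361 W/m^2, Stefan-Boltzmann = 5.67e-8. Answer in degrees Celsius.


Numerator = alpha*S*A_sun + Q_int = 0.295*1361*3.55 + 72.9 = 1498.2072 W
Denominator = eps*sigma*A_rad = 0.709*5.67e-8*5.7 = 2.2914171e-07 W/K^4
T^4 = 6.5383437e+09 K^4
T = 284.3590 K = 11.2090 C

11.2090 degrees Celsius


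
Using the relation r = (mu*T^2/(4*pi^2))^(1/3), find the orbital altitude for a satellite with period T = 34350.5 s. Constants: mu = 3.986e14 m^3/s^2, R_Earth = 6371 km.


T = 34350.5 s
r = (mu*T^2/(4*pi^2))^(1/3) = (3.986e14 * 34350.5^2 / (4*pi^2))^(1/3)
r = 2.2839218e+07 m = 22839.2179 km
alt = r - R_E = 22839.2179 - 6371 = 16468.2179 km

16468.2179 km


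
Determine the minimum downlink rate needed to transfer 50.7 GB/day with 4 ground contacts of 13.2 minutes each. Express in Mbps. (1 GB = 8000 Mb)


total contact time = 4 * 13.2 * 60 = 3168.0000 s
data = 50.7 GB = 405600.0000 Mb
rate = 405600.0000 / 3168.0000 = 128.0303 Mbps

128.0303 Mbps


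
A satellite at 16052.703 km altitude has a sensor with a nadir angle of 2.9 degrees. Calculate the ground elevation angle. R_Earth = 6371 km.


r = R_E + alt = 22423.7030 km
Law of sines in the satellite / Earth-center / ground-point triangle:
  sin(nadir)/R_E = sin(90 + el)/r  =>  cos(el) = (r/R_E)*sin(nadir)
cos(el) = (22423.7030 / 6371.0000) * sin(2.9 deg) = 0.1780695
el = arccos(0.1780695) = 79.7427 deg
(Earth-central angle = 90 - nadir - el = 7.3573 deg)

79.7427 degrees


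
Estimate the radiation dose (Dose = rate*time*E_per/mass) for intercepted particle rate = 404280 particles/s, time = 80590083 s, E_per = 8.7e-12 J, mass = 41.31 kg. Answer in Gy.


Total energy deposited = rate * time * E_per
  = 404280 * 80590083 * 8.7e-12 = 283.4543 J
Dose = E_total / mass = 283.4543 / 41.31
Dose = 6.8616 Gy

6.8616 Gy


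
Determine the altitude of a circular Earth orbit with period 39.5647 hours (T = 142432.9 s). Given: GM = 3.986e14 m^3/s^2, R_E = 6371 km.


T = 142432.9 s
r = (mu*T^2/(4*pi^2))^(1/3) = (3.986e14 * 142432.9^2 / (4*pi^2))^(1/3)
r = 5.8947591e+07 m = 58947.5913 km
alt = r - R_E = 58947.5913 - 6371 = 52576.5913 km

52576.5913 km


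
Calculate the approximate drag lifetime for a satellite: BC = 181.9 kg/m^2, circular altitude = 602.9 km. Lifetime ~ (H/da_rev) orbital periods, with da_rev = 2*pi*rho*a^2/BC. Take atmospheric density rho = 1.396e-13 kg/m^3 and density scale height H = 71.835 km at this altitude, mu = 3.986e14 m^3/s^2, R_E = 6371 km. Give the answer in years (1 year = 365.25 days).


a = R_E + alt = 6973.9000 km = 6.9739e+06 m
da_rev = 2*pi*rho*a^2/BC = 2*pi*1.396e-13*(6.9739e+06)^2/181.9 = 0.234522232 m per revolution
N = H/da_rev = 71835.0000 m / 0.234522232 m = 306303.5831 revolutions
P = 2*pi*sqrt(a^3/mu) = 5795.9522 s
lifetime = N*P = 306303.5831 * 5795.9522 = 1.7753209e+09 s = 20547.6959 days
years = 20547.6959 / 365.25 = 56.2565 years

56.2565 years


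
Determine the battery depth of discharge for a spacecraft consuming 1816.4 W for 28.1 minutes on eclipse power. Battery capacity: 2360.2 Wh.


E_used = P * t / 60 = 1816.4 * 28.1 / 60 = 850.6807 Wh
DOD = E_used / E_total * 100 = 850.6807 / 2360.2 * 100
DOD = 36.0427 %

36.0427 %


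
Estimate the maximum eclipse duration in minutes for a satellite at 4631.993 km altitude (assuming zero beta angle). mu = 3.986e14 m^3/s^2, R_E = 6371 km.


r = 11002.9930 km
T = 191.4372 min
Eclipse fraction = arcsin(R_E/r)/pi = arcsin(6371.0000/11002.9930)/pi
= arcsin(0.5790243)/pi = 0.1965664
Eclipse duration = 0.1965664 * 191.4372 = 37.6301 min

37.6301 minutes


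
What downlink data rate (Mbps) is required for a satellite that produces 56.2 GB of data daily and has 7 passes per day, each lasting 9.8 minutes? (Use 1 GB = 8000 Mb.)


total contact time = 7 * 9.8 * 60 = 4116.0000 s
data = 56.2 GB = 449600.0000 Mb
rate = 449600.0000 / 4116.0000 = 109.2323 Mbps

109.2323 Mbps


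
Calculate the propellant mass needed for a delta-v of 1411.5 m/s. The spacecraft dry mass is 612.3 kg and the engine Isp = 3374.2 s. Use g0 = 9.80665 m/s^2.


ve = Isp * g0 = 3374.2 * 9.80665 = 33089.598430 m/s
mass ratio = exp(dv/ve) = exp(1411.5/33089.598430) = 1.04357979
m_prop = m_dry * (mr - 1) = 612.3 * (1.04357979 - 1)
m_prop = 26.6839 kg

26.6839 kg


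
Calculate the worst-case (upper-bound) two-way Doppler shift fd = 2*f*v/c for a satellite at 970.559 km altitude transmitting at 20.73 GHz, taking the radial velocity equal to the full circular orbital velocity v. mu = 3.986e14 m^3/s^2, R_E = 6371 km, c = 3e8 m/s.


r = 7.341559e+06 m
v = sqrt(mu/r) = 7368.4222 m/s (worst-case radial velocity)
f = 20.73 GHz = 2.073e+10 Hz
fd = 2*f*v/c = 2*2.073e+10*7368.4222/3.0e+08
fd = 1.0183159e+06 Hz

1.0183e+06 Hz


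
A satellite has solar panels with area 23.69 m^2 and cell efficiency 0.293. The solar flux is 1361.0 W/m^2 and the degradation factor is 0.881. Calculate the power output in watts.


P = area * eta * S * degradation
P = 23.69 * 0.293 * 1361.0 * 0.881
P = 8322.7474 W

8322.7474 W


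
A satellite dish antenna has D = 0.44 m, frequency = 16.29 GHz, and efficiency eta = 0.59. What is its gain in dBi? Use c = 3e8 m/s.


lambda = c/f = 3e8 / 1.629e+10 = 0.01841621 m
G = eta*(pi*D/lambda)^2 = 0.59*(pi*0.44/0.01841621)^2
G = 3323.9675 (linear)
G = 10*log10(3323.9675) = 35.2166 dBi

35.2166 dBi


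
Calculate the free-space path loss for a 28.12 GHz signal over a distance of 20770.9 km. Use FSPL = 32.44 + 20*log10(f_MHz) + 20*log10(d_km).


f = 28.12 GHz = 28120.0000 MHz
d = 20770.9 km
FSPL = 32.44 + 20*log10(28120.0000) + 20*log10(20770.9)
FSPL = 32.44 + 88.9803 + 86.3491
FSPL = 207.7694 dB

207.7694 dB


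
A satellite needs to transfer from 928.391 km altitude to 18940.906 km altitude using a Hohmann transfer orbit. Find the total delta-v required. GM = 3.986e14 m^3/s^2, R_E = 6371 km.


r1 = 7299.3910 km = 7.299391e+06 m
r2 = 25311.9060 km = 2.5311906e+07 m
dv1 = sqrt(mu/r1)*(sqrt(2*r2/(r1+r2)) - 1) = 1817.3373 m/s
dv2 = sqrt(mu/r2)*(1 - sqrt(2*r1/(r1+r2))) = 1313.2181 m/s
total dv = |dv1| + |dv2| = 1817.3373 + 1313.2181 = 3130.5554 m/s = 3.1306 km/s

3.1306 km/s


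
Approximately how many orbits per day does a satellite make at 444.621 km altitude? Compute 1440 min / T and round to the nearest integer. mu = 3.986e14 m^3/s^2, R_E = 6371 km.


r = 6.815621e+06 m
T = 2*pi*sqrt(r^3/mu) = 5599.7594 s = 93.3293 min
revs/day = 1440 / 93.3293 = 15.4292
Rounded: 15 revolutions per day

15 revolutions per day


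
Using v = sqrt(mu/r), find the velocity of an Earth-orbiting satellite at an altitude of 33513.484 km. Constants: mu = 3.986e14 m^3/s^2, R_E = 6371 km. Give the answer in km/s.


r = R_E + alt = 6371.0 + 33513.484 = 39884.4840 km = 3.9884484e+07 m
v = sqrt(mu/r) = sqrt(3.986e14 / 3.9884484e+07) = 3161.3069 m/s = 3.1613 km/s

3.1613 km/s


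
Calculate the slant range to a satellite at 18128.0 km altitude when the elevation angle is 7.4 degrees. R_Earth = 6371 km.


h = 18128.0 km, el = 7.4 deg
d = -R_E*sin(el) + sqrt((R_E*sin(el))^2 + 2*R_E*h + h^2)
d = -6371.0000*sin(0.1291544) + sqrt((6371.0000*0.1287956)^2 + 2*6371.0000*18128.0 + 18128.0^2)
d = 22849.7764 km

22849.7764 km


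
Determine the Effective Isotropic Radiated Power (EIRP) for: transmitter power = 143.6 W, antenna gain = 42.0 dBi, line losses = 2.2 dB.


Pt = 143.6 W = 21.5715 dBW
EIRP = Pt_dBW + Gt - losses = 21.5715 + 42.0 - 2.2 = 61.3715 dBW

61.3715 dBW


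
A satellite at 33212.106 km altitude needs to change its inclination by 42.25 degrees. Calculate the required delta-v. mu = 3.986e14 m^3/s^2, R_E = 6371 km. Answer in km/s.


r = 39583.1060 km = 3.9583106e+07 m
V = sqrt(mu/r) = 3173.3189 m/s
di = 42.25 deg = 0.7374016 rad
dV = 2*V*sin(di/2) = 2*3173.3189*sin(0.3687008)
dV = 2287.3527 m/s = 2.2874 km/s

2.2874 km/s


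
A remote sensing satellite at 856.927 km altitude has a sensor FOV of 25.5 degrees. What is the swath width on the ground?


FOV = 25.5 deg = 0.445059 rad
swath = 2 * alt * tan(FOV/2) = 2 * 856.927 * tan(0.2225295)
swath = 2 * 856.927 * 0.2262769
swath = 387.8056 km

387.8056 km


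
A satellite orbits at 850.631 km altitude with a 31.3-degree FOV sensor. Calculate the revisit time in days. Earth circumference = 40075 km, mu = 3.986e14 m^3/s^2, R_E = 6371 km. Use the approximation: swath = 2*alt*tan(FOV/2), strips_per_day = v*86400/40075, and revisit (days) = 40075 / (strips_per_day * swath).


swath = 2*850.631*tan(0.273144) = 476.6016 km
v = sqrt(mu/r) = 7429.3531 m/s = 7.4294 km/s
strips/day = v*86400/40075 = 7.4294*86400/40075 = 16.0174
coverage/day = strips * swath = 16.0174 * 476.6016 = 7633.9049 km
revisit = 40075 / 7633.9049 = 5.2496 days

5.2496 days
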